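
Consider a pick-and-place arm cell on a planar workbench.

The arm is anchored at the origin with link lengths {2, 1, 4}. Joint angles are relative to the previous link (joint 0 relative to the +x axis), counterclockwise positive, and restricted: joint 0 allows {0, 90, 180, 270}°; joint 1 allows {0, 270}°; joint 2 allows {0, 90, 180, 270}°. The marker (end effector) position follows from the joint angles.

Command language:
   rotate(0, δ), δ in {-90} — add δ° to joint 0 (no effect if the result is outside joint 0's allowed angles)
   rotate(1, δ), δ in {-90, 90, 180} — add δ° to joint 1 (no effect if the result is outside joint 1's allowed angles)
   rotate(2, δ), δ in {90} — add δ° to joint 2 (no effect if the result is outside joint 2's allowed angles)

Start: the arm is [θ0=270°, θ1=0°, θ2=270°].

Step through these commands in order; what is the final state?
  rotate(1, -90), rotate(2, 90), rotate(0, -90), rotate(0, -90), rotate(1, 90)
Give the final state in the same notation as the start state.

[θ0=90°, θ1=0°, θ2=0°]

initial: [θ0=270°, θ1=0°, θ2=270°]
t=1 rotate(1, -90) ⇒ [θ0=270°, θ1=270°, θ2=270°]
t=2 rotate(2, 90) ⇒ [θ0=270°, θ1=270°, θ2=0°]
t=3 rotate(0, -90) ⇒ [θ0=180°, θ1=270°, θ2=0°]
t=4 rotate(0, -90) ⇒ [θ0=90°, θ1=270°, θ2=0°]
t=5 rotate(1, 90) ⇒ [θ0=90°, θ1=0°, θ2=0°]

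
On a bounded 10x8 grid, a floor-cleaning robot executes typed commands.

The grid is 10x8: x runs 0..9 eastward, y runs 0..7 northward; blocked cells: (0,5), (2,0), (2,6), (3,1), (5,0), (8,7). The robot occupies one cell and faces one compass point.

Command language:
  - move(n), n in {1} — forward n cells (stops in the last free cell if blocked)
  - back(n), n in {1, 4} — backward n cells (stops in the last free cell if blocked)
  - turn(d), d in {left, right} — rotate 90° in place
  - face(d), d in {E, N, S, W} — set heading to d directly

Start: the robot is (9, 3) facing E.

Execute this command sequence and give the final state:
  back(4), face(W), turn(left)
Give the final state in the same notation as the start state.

(5, 3) facing S

begin: (9, 3) facing E
t=1 back(4) ⇒ (5, 3) facing E
t=2 face(W) ⇒ (5, 3) facing W
t=3 turn(left) ⇒ (5, 3) facing S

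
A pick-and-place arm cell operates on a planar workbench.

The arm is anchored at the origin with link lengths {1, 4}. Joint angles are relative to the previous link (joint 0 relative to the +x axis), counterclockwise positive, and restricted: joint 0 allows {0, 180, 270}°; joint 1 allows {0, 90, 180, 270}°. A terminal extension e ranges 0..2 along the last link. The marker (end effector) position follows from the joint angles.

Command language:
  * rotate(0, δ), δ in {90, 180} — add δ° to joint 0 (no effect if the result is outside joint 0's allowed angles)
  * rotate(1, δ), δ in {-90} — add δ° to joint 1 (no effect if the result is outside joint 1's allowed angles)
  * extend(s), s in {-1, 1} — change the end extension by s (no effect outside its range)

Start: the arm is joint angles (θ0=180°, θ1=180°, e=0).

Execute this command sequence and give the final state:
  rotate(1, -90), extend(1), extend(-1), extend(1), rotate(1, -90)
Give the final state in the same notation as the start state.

joint angles (θ0=180°, θ1=0°, e=1)

t0: joint angles (θ0=180°, θ1=180°, e=0)
t=1 rotate(1, -90) ⇒ joint angles (θ0=180°, θ1=90°, e=0)
t=2 extend(1) ⇒ joint angles (θ0=180°, θ1=90°, e=1)
t=3 extend(-1) ⇒ joint angles (θ0=180°, θ1=90°, e=0)
t=4 extend(1) ⇒ joint angles (θ0=180°, θ1=90°, e=1)
t=5 rotate(1, -90) ⇒ joint angles (θ0=180°, θ1=0°, e=1)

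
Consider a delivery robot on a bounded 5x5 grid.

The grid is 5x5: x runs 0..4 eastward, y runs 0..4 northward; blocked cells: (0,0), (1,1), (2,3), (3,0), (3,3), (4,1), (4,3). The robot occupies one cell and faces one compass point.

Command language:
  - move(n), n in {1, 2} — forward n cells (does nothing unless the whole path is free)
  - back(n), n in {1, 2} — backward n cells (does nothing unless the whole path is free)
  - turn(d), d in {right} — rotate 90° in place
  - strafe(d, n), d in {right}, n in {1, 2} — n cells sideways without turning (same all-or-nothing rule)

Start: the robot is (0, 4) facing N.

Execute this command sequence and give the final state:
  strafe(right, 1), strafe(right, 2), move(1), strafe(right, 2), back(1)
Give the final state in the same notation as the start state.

from: (0, 4) facing N
[1] after strafe(right, 1): (1, 4) facing N
[2] after strafe(right, 2): (3, 4) facing N
[3] after move(1): (3, 4) facing N
[4] after strafe(right, 2): (3, 4) facing N
[5] after back(1): (3, 4) facing N

(3, 4) facing N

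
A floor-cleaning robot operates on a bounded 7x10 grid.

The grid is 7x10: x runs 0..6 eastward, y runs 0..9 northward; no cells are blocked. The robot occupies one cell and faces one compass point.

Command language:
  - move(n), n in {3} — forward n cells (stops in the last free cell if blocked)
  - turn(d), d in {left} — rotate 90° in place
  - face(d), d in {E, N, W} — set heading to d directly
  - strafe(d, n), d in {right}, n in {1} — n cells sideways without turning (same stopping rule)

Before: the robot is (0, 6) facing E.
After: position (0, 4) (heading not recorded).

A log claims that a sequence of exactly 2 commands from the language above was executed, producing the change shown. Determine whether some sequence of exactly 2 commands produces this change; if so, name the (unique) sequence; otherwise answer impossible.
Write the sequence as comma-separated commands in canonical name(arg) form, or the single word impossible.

start: (0, 6) facing E
[1] after strafe(right, 1): (0, 5) facing E
[2] after strafe(right, 1): (0, 4) facing E
no other 2-command option fits: unique.

strafe(right, 1), strafe(right, 1)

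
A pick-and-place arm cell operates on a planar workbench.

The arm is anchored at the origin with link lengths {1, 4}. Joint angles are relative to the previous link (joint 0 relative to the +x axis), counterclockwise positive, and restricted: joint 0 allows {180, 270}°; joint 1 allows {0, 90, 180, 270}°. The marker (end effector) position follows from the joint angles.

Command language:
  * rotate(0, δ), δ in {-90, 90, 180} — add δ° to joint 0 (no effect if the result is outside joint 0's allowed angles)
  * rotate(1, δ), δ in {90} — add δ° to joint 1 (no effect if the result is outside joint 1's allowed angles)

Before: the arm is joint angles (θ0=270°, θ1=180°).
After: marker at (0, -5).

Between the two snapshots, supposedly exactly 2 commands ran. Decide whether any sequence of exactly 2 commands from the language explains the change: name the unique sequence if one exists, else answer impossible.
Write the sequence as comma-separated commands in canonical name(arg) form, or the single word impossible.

rotate(1, 90), rotate(1, 90)

t0: joint angles (θ0=270°, θ1=180°)
step 1 (rotate(1, 90)): joint angles (θ0=270°, θ1=270°)
step 2 (rotate(1, 90)): joint angles (θ0=270°, θ1=0°)
all 16 alternatives checked — unique.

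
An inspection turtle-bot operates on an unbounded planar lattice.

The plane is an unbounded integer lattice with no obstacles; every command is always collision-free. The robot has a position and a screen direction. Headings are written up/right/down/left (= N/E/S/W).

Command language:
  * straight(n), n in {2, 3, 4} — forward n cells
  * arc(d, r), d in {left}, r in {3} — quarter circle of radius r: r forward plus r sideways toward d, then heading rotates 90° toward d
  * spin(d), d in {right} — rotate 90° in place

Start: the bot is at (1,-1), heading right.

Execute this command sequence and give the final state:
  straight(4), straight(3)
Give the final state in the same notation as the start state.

at (8,-1), heading right

begin: at (1,-1), heading right
t=1 straight(4) ⇒ at (5,-1), heading right
t=2 straight(3) ⇒ at (8,-1), heading right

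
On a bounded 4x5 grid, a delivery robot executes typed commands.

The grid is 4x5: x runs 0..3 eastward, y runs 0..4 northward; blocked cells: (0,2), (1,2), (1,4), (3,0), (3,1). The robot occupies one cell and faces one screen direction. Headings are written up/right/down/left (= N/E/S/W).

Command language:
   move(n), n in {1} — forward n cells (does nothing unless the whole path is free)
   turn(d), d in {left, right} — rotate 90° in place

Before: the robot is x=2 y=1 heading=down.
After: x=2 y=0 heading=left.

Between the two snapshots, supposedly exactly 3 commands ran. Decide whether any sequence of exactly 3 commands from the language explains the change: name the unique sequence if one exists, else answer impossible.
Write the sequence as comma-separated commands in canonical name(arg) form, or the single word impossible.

key: running turn(right) before move(1) would end elsewhere — order is forced
from: x=2 y=1 heading=down
step 1 (move(1)): x=2 y=0 heading=down
step 2 (move(1)): x=2 y=0 heading=down
step 3 (turn(right)): x=2 y=0 heading=left
all 27 alternatives checked — unique.

move(1), move(1), turn(right)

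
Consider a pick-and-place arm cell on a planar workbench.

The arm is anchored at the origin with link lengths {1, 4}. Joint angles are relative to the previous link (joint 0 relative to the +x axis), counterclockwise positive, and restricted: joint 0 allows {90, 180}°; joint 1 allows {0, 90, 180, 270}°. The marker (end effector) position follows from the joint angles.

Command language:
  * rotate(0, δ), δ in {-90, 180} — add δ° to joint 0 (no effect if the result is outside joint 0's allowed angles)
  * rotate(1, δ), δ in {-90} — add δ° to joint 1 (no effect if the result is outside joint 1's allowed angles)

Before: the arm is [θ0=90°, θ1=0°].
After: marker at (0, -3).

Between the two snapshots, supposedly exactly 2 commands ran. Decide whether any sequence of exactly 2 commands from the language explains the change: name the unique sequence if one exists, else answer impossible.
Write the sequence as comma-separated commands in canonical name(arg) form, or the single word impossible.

t0: [θ0=90°, θ1=0°]
[1] after rotate(1, -90): [θ0=90°, θ1=270°]
[2] after rotate(1, -90): [θ0=90°, θ1=180°]
all 9 alternatives checked — unique.

rotate(1, -90), rotate(1, -90)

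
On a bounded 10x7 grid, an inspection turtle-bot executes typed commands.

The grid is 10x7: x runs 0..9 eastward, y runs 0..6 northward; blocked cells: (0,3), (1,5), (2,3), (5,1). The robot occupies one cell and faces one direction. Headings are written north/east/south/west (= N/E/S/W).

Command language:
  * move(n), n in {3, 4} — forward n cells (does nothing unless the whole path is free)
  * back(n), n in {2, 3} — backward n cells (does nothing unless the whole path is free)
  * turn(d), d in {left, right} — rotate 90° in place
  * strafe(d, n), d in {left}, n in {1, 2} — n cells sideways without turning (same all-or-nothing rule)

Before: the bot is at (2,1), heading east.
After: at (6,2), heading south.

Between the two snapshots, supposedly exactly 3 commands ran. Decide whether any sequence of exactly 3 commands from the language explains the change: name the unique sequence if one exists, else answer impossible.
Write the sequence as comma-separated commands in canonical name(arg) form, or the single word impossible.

strafe(left, 1), move(4), turn(right)

key: running turn(right) before strafe(left, 1) would end elsewhere — order is forced
initial: at (2,1), heading east
1. strafe(left, 1) → at (2,2), heading east
2. move(4) → at (6,2), heading east
3. turn(right) → at (6,2), heading south
uniquely the one of 512 3-step routes that fits.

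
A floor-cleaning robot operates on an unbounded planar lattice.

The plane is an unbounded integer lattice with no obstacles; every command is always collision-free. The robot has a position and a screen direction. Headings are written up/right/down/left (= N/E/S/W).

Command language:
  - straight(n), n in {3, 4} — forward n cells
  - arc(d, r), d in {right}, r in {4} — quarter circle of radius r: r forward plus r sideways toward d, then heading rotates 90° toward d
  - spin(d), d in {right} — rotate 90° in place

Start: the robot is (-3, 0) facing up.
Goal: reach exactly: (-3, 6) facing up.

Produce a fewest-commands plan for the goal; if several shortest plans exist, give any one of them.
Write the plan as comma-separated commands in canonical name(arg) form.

initial: (-3, 0) facing up
step 1 (straight(3)): (-3, 3) facing up
step 2 (straight(3)): (-3, 6) facing up
minimal: 2 command(s), checked below 2.

straight(3), straight(3)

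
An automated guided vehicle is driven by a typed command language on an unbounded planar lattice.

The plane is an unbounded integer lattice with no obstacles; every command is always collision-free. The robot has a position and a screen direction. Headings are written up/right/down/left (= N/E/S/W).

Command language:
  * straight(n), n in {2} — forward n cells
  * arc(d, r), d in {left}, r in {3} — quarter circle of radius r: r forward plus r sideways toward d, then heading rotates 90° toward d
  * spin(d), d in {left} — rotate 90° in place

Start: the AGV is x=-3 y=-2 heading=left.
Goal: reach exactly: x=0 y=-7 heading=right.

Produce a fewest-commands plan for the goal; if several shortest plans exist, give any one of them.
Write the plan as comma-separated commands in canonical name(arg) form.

spin(left), straight(2), arc(left, 3)

start: x=-3 y=-2 heading=left
1. spin(left) → x=-3 y=-2 heading=down
2. straight(2) → x=-3 y=-4 heading=down
3. arc(left, 3) → x=0 y=-7 heading=right
shorter routes all fall short; 3 is best.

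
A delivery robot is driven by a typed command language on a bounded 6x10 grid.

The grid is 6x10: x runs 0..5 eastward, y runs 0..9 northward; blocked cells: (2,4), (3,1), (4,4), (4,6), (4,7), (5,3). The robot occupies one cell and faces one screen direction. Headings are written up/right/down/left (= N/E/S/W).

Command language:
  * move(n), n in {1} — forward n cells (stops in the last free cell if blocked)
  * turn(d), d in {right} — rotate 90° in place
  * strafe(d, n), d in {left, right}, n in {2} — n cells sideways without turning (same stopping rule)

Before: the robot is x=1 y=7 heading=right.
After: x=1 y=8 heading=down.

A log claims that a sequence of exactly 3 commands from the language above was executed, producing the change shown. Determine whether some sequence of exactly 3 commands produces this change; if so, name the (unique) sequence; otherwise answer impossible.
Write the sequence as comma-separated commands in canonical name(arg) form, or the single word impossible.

key: cell and facing (now S) both changed — the 3 commands mix motion and turning
begin: x=1 y=7 heading=right
step 1 (strafe(left, 2)): x=1 y=9 heading=right
step 2 (turn(right)): x=1 y=9 heading=down
step 3 (move(1)): x=1 y=8 heading=down
all 64 alternatives checked — unique.

strafe(left, 2), turn(right), move(1)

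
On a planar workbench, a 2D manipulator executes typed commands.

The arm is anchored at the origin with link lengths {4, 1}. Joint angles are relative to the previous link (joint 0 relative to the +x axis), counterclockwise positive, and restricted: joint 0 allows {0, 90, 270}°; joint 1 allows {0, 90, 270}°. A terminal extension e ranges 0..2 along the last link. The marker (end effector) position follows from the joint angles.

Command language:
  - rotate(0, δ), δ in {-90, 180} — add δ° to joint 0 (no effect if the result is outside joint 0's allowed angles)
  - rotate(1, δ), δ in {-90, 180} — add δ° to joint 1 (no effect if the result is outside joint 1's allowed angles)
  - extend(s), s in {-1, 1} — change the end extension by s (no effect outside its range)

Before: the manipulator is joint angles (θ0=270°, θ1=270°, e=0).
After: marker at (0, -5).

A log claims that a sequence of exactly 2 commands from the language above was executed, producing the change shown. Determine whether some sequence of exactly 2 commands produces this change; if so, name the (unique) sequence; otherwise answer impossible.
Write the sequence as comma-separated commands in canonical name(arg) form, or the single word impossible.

key: order matters: swapping rotate(1, 180) and rotate(1, -90) lands elsewhere
from: joint angles (θ0=270°, θ1=270°, e=0)
t=1 rotate(1, 180) ⇒ joint angles (θ0=270°, θ1=90°, e=0)
t=2 rotate(1, -90) ⇒ joint angles (θ0=270°, θ1=0°, e=0)
uniquely the one of 36 2-step routes that fits.

rotate(1, 180), rotate(1, -90)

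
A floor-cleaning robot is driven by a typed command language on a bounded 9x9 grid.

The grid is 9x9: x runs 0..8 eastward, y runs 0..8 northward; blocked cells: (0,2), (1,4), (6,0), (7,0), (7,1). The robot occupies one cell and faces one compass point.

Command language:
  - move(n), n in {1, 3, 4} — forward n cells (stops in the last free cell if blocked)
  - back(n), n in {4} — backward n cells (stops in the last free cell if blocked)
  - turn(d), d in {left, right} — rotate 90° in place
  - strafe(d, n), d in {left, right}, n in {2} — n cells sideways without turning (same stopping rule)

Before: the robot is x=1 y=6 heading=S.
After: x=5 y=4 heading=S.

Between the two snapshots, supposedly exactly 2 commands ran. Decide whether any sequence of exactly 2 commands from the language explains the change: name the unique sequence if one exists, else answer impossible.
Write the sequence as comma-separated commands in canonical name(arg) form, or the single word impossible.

no 2-step route produces this change.

impossible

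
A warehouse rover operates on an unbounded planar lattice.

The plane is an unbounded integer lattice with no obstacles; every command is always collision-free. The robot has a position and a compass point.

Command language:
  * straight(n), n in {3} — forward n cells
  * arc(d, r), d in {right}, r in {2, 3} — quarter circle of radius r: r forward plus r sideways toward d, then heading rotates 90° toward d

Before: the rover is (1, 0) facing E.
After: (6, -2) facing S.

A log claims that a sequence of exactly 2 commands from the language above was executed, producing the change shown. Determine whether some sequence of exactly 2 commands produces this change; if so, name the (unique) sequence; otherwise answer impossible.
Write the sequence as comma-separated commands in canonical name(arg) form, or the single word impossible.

straight(3), arc(right, 2)

key: running arc(right, 2) before straight(3) would end elsewhere — order is forced
from: (1, 0) facing E
t=1 straight(3) ⇒ (4, 0) facing E
t=2 arc(right, 2) ⇒ (6, -2) facing S
no other 2-command option fits: unique.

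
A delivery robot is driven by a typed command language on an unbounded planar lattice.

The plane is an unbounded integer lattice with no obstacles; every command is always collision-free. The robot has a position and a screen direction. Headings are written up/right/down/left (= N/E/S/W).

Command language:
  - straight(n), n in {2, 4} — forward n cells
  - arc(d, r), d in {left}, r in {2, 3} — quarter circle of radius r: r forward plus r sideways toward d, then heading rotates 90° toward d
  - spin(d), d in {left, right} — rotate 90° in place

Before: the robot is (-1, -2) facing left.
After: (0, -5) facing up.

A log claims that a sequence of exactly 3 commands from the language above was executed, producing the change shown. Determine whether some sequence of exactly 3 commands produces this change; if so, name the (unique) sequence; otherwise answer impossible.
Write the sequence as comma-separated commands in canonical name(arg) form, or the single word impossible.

key: position moved to (0,-5) AND the heading swung to N — translation plus rotation needed
from: (-1, -2) facing left
1. arc(left, 3) → (-4, -5) facing down
2. arc(left, 2) → (-2, -7) facing right
3. arc(left, 2) → (0, -5) facing up
no rival 3-sequence matches.

arc(left, 3), arc(left, 2), arc(left, 2)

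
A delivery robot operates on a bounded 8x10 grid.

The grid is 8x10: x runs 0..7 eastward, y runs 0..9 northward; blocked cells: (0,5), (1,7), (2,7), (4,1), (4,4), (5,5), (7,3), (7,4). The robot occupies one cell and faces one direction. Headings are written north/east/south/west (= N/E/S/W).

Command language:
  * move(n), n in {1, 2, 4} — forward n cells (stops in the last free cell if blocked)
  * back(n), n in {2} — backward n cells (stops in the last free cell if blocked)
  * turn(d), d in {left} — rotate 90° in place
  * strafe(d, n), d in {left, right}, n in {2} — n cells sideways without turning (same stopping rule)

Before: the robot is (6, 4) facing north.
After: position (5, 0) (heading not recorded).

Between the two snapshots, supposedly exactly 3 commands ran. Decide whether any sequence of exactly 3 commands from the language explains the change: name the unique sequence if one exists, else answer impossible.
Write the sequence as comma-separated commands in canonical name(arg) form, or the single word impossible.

key: order matters: swapping strafe(left, 2) and back(2) lands elsewhere
initial: (6, 4) facing north
t=1 strafe(left, 2) ⇒ (5, 4) facing north
t=2 back(2) ⇒ (5, 2) facing north
t=3 back(2) ⇒ (5, 0) facing north
no other 3-command option fits: unique.

strafe(left, 2), back(2), back(2)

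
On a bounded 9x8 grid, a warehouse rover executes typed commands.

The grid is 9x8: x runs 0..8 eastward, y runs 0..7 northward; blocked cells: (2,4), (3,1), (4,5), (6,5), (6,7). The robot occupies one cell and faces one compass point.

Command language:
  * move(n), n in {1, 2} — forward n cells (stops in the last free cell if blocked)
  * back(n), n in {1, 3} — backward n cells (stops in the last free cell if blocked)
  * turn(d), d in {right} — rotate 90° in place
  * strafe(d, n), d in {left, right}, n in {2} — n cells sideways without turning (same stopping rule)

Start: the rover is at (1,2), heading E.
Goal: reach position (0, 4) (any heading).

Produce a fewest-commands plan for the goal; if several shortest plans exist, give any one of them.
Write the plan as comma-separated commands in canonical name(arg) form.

strafe(left, 2), back(1)

from: at (1,2), heading E
[1] after strafe(left, 2): at (1,4), heading E
[2] after back(1): at (0,4), heading E
shorter routes all fall short; 2 is best.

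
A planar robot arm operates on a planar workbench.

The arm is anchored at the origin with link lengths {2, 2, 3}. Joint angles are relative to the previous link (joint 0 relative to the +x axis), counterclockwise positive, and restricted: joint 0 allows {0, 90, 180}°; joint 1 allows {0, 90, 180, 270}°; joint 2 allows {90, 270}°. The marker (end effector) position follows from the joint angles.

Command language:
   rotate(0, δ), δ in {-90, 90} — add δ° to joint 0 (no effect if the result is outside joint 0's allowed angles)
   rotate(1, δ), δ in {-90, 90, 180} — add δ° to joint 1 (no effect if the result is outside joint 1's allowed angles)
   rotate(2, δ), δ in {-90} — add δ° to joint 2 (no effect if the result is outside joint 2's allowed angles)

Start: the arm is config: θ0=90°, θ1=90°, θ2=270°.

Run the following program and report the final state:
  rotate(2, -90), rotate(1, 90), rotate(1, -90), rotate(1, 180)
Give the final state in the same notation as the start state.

from: config: θ0=90°, θ1=90°, θ2=270°
step 1 (rotate(2, -90)): config: θ0=90°, θ1=90°, θ2=270°
step 2 (rotate(1, 90)): config: θ0=90°, θ1=180°, θ2=270°
step 3 (rotate(1, -90)): config: θ0=90°, θ1=90°, θ2=270°
step 4 (rotate(1, 180)): config: θ0=90°, θ1=270°, θ2=270°

config: θ0=90°, θ1=270°, θ2=270°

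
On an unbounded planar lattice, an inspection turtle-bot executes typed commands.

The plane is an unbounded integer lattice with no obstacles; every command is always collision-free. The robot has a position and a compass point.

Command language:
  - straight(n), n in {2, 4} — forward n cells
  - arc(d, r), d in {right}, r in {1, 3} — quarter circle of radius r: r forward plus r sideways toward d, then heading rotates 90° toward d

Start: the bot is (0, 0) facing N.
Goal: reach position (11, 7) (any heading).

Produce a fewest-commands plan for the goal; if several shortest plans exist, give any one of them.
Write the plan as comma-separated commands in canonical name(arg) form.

start: (0, 0) facing N
t=1 straight(4) ⇒ (0, 4) facing N
t=2 arc(right, 3) ⇒ (3, 7) facing E
t=3 straight(4) ⇒ (7, 7) facing E
t=4 straight(4) ⇒ (11, 7) facing E
shorter routes all fall short; 4 is best.

straight(4), arc(right, 3), straight(4), straight(4)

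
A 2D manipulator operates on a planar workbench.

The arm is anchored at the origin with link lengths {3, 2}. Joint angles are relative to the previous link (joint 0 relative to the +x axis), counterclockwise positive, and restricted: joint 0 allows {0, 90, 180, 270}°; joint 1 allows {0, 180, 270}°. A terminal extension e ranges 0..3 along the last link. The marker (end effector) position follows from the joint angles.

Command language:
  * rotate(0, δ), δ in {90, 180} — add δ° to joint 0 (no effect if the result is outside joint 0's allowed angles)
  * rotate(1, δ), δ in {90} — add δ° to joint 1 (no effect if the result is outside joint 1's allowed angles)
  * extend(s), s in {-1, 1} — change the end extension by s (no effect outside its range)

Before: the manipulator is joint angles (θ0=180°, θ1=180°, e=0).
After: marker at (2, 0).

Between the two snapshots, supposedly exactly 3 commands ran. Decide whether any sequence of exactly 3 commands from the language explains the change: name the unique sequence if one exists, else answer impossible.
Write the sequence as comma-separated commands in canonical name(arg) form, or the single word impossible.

start: joint angles (θ0=180°, θ1=180°, e=0)
step 1 (extend(1)): joint angles (θ0=180°, θ1=180°, e=1)
step 2 (extend(1)): joint angles (θ0=180°, θ1=180°, e=2)
step 3 (extend(1)): joint angles (θ0=180°, θ1=180°, e=3)
uniquely the one of 125 3-step routes that fits.

extend(1), extend(1), extend(1)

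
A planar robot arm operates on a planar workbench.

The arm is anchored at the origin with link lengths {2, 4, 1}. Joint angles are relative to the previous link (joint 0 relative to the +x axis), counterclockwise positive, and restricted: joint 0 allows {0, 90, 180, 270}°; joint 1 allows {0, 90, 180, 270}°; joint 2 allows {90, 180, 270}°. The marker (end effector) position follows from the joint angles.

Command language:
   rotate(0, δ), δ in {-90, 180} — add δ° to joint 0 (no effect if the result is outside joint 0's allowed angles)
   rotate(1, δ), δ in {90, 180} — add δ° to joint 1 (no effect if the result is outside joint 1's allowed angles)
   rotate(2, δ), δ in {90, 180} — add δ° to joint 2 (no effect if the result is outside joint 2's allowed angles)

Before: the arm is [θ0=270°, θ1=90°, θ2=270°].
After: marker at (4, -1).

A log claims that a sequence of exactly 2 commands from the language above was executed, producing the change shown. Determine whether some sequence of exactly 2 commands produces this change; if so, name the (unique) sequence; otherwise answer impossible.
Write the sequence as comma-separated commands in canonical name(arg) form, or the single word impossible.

key: order matters: swapping rotate(2, 90) and rotate(2, 180) lands elsewhere
begin: [θ0=270°, θ1=90°, θ2=270°]
1. rotate(2, 90) → [θ0=270°, θ1=90°, θ2=270°]
2. rotate(2, 180) → [θ0=270°, θ1=90°, θ2=90°]
no rival 2-sequence matches.

rotate(2, 90), rotate(2, 180)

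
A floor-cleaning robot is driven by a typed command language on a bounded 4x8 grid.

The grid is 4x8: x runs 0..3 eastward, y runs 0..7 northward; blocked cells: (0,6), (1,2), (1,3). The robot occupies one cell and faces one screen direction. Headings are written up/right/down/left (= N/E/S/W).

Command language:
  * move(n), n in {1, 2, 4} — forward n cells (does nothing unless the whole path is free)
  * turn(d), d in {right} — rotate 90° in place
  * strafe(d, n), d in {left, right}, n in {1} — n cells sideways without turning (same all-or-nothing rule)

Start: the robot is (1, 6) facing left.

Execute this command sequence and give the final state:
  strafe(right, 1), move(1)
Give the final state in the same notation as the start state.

start: (1, 6) facing left
step 1 (strafe(right, 1)): (1, 7) facing left
step 2 (move(1)): (0, 7) facing left

(0, 7) facing left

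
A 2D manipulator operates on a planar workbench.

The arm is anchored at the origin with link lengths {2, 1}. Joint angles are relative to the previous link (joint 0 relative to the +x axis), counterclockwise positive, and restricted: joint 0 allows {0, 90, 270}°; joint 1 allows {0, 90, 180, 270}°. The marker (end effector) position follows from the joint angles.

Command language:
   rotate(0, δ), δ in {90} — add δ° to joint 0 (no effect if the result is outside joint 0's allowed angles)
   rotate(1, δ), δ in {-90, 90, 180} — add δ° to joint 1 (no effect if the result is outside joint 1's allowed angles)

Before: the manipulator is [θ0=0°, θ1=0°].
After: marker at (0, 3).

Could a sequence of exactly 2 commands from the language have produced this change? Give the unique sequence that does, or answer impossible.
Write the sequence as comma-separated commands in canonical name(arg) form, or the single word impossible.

rotate(0, 90), rotate(0, 90)

from: [θ0=0°, θ1=0°]
1. rotate(0, 90) → [θ0=90°, θ1=0°]
2. rotate(0, 90) → [θ0=90°, θ1=0°]
no other 2-command option fits: unique.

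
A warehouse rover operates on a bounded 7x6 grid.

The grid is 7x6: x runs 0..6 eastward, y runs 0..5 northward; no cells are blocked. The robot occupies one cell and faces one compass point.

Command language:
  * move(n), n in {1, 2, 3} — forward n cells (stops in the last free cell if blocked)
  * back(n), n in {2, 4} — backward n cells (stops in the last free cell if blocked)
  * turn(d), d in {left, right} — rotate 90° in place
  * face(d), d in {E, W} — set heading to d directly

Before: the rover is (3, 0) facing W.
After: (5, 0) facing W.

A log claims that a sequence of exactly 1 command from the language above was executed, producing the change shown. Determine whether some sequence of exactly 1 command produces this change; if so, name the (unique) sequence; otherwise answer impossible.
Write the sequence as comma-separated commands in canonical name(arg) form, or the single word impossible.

key: heading stays W — the single command does not turn
t0: (3, 0) facing W
t=1 back(2) ⇒ (5, 0) facing W
uniquely the one of 9 1-step routes that fits.

back(2)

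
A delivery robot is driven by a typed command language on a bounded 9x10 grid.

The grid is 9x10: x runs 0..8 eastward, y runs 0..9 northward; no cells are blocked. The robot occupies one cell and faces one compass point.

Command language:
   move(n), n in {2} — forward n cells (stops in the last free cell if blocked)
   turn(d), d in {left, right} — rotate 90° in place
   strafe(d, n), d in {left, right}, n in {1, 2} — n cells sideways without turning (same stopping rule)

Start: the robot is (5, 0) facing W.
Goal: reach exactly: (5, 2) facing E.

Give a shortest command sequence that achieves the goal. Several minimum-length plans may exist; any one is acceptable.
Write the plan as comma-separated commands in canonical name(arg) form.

t0: (5, 0) facing W
[1] after strafe(right, 2): (5, 2) facing W
[2] after turn(left): (5, 2) facing S
[3] after turn(left): (5, 2) facing E
nothing shorter than 3 reaches the goal.

strafe(right, 2), turn(left), turn(left)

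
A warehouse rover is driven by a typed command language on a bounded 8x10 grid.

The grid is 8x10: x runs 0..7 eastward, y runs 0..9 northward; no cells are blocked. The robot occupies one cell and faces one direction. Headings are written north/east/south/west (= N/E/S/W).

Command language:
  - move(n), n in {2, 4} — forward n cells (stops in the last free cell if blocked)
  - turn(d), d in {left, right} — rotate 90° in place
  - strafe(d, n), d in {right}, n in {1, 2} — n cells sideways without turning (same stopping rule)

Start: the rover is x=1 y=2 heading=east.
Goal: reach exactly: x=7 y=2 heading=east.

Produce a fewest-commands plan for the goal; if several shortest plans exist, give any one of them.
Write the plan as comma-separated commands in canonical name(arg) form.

move(4), move(4)

start: x=1 y=2 heading=east
t=1 move(4) ⇒ x=5 y=2 heading=east
t=2 move(4) ⇒ x=7 y=2 heading=east
minimal: 2 command(s), checked below 2.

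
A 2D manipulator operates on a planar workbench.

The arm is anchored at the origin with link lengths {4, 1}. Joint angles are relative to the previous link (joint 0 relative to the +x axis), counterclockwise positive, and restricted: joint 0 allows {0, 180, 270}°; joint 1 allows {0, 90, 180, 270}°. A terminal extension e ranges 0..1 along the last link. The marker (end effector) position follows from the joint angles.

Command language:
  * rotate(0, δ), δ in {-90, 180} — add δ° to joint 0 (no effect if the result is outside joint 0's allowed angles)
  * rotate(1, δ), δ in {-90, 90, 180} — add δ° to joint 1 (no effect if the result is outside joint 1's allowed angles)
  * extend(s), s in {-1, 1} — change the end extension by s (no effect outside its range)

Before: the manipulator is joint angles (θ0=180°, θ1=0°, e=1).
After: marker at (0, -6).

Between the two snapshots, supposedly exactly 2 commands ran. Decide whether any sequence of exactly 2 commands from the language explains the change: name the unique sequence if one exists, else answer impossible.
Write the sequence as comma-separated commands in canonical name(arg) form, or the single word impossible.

key: order matters: swapping rotate(0, 180) and rotate(0, -90) lands elsewhere
start: joint angles (θ0=180°, θ1=0°, e=1)
[1] after rotate(0, 180): joint angles (θ0=0°, θ1=0°, e=1)
[2] after rotate(0, -90): joint angles (θ0=270°, θ1=0°, e=1)
no rival 2-sequence matches.

rotate(0, 180), rotate(0, -90)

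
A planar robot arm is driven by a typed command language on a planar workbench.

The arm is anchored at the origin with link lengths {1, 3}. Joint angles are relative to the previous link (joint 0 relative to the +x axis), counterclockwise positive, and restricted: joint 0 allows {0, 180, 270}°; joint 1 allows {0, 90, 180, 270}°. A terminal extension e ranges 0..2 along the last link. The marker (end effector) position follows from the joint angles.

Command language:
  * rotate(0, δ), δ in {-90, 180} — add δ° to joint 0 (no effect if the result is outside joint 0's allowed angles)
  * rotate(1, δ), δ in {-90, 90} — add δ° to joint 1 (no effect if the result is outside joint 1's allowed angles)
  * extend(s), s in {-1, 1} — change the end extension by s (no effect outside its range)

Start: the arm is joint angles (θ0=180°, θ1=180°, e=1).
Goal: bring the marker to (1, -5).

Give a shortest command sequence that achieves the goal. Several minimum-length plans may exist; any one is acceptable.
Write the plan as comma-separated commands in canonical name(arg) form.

rotate(0, 180), extend(1), rotate(1, 90)

t0: joint angles (θ0=180°, θ1=180°, e=1)
[1] after rotate(0, 180): joint angles (θ0=0°, θ1=180°, e=1)
[2] after extend(1): joint angles (θ0=0°, θ1=180°, e=2)
[3] after rotate(1, 90): joint angles (θ0=0°, θ1=270°, e=2)
nothing shorter than 3 reaches the goal.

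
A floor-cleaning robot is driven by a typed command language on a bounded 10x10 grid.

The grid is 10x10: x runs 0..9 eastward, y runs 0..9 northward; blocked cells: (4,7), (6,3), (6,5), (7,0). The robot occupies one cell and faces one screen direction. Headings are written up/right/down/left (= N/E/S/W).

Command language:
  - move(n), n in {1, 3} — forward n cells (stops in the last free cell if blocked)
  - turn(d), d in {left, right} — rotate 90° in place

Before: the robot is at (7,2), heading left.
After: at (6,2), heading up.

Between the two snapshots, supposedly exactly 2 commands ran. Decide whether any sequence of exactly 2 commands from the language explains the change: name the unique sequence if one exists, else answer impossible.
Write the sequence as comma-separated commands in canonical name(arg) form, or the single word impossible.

key: cell and facing (now N) both changed — the 2 commands mix motion and turning
from: at (7,2), heading left
[1] after move(1): at (6,2), heading left
[2] after turn(right): at (6,2), heading up
no rival 2-sequence matches.

move(1), turn(right)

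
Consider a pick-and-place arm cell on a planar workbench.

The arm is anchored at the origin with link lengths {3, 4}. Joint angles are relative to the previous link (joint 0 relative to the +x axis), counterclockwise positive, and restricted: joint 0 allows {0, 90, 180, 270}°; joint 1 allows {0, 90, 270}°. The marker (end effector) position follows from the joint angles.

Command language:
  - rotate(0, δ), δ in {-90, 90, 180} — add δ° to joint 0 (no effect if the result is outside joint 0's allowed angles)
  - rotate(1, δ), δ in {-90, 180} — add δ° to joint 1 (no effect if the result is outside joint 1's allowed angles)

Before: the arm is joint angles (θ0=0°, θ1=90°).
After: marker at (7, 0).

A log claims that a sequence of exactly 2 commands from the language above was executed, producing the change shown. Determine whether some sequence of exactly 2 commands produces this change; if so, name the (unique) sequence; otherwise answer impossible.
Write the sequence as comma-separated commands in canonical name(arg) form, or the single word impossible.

rotate(1, -90), rotate(1, 180)

key: order matters: swapping rotate(1, -90) and rotate(1, 180) lands elsewhere
initial: joint angles (θ0=0°, θ1=90°)
step 1 (rotate(1, -90)): joint angles (θ0=0°, θ1=0°)
step 2 (rotate(1, 180)): joint angles (θ0=0°, θ1=0°)
all 25 alternatives checked — unique.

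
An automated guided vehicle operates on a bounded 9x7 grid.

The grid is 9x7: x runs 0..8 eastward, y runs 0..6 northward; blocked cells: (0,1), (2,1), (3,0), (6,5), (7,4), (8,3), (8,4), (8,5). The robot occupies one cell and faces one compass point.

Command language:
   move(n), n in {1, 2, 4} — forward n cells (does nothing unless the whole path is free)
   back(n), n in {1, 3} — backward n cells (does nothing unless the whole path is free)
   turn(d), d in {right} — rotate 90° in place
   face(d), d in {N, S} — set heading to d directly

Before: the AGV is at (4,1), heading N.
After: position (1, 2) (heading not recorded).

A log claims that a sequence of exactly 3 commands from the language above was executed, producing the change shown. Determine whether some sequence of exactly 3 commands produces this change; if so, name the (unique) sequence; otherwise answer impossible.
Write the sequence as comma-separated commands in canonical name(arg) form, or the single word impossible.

key: running back(3) before move(1) would end elsewhere — order is forced
from: at (4,1), heading N
1. move(1) → at (4,2), heading N
2. turn(right) → at (4,2), heading E
3. back(3) → at (1,2), heading E
uniquely the one of 512 3-step routes that fits.

move(1), turn(right), back(3)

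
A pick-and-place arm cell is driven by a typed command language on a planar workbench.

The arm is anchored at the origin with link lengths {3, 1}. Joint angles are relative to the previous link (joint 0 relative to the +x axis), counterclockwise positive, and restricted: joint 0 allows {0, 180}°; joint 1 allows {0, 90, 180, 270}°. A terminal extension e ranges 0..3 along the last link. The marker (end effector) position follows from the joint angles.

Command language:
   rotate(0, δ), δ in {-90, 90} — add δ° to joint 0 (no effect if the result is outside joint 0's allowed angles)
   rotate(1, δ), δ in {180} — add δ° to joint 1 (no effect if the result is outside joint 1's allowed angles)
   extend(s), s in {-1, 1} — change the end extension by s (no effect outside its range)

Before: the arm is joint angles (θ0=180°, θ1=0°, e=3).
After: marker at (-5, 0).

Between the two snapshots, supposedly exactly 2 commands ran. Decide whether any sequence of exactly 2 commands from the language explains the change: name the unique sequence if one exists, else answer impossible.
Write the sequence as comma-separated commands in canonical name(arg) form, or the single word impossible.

extend(-1), extend(-1)

t0: joint angles (θ0=180°, θ1=0°, e=3)
t=1 extend(-1) ⇒ joint angles (θ0=180°, θ1=0°, e=2)
t=2 extend(-1) ⇒ joint angles (θ0=180°, θ1=0°, e=1)
no rival 2-sequence matches.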